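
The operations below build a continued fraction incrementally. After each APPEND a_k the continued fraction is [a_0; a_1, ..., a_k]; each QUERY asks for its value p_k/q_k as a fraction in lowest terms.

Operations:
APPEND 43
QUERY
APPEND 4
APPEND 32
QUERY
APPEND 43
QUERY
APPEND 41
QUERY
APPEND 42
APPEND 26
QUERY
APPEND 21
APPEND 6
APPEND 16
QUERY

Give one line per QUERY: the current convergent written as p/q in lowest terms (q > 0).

APPEND 43: p_0 = 43·1 + 0 = 43, q_0 = 43·0 + 1 = 1 → 43/1
APPEND 4: p_1 = 4·43 + 1 = 173, q_1 = 4·1 + 0 = 4 → 173/4
APPEND 32: p_2 = 32·173 + 43 = 5579, q_2 = 32·4 + 1 = 129 → 5579/129
APPEND 43: p_3 = 43·5579 + 173 = 240070, q_3 = 43·129 + 4 = 5551 → 240070/5551
APPEND 41: p_4 = 41·240070 + 5579 = 9848449, q_4 = 41·5551 + 129 = 227720 → 9848449/227720
APPEND 42: p_5 = 42·9848449 + 240070 = 413874928, q_5 = 42·227720 + 5551 = 9569791 → 413874928/9569791
APPEND 26: p_6 = 26·413874928 + 9848449 = 10770596577, q_6 = 26·9569791 + 227720 = 249042286 → 10770596577/249042286
APPEND 21: p_7 = 21·10770596577 + 413874928 = 226596403045, q_7 = 21·249042286 + 9569791 = 5239457797 → 226596403045/5239457797
APPEND 6: p_8 = 6·226596403045 + 10770596577 = 1370349014847, q_8 = 6·5239457797 + 249042286 = 31685789068 → 1370349014847/31685789068
APPEND 16: p_9 = 16·1370349014847 + 226596403045 = 22152180640597, q_9 = 16·31685789068 + 5239457797 = 512212082885 → 22152180640597/512212082885

43/1
5579/129
240070/5551
9848449/227720
10770596577/249042286
22152180640597/512212082885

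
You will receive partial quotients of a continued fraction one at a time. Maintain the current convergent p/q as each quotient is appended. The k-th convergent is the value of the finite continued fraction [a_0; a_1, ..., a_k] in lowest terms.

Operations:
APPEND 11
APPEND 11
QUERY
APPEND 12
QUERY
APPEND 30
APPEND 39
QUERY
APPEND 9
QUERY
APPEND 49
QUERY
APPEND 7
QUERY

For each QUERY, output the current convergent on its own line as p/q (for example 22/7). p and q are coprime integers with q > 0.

APPEND 11: p_0 = 11·1 + 0 = 11, q_0 = 11·0 + 1 = 1 → 11/1
APPEND 11: p_1 = 11·11 + 1 = 122, q_1 = 11·1 + 0 = 11 → 122/11
APPEND 12: p_2 = 12·122 + 11 = 1475, q_2 = 12·11 + 1 = 133 → 1475/133
APPEND 30: p_3 = 30·1475 + 122 = 44372, q_3 = 30·133 + 11 = 4001 → 44372/4001
APPEND 39: p_4 = 39·44372 + 1475 = 1731983, q_4 = 39·4001 + 133 = 156172 → 1731983/156172
APPEND 9: p_5 = 9·1731983 + 44372 = 15632219, q_5 = 9·156172 + 4001 = 1409549 → 15632219/1409549
APPEND 49: p_6 = 49·15632219 + 1731983 = 767710714, q_6 = 49·1409549 + 156172 = 69224073 → 767710714/69224073
APPEND 7: p_7 = 7·767710714 + 15632219 = 5389607217, q_7 = 7·69224073 + 1409549 = 485978060 → 5389607217/485978060

122/11
1475/133
1731983/156172
15632219/1409549
767710714/69224073
5389607217/485978060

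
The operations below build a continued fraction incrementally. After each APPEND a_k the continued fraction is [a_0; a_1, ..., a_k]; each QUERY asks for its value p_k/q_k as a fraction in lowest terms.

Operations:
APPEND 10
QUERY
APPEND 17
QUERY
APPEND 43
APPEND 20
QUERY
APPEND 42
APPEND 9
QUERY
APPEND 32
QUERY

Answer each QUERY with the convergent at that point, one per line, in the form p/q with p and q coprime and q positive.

10/1
171/17
147431/14657
55942616/5561591
1796363177/178587238

APPEND 10: p_0 = 10·1 + 0 = 10, q_0 = 10·0 + 1 = 1 → 10/1
APPEND 17: p_1 = 17·10 + 1 = 171, q_1 = 17·1 + 0 = 17 → 171/17
APPEND 43: p_2 = 43·171 + 10 = 7363, q_2 = 43·17 + 1 = 732 → 7363/732
APPEND 20: p_3 = 20·7363 + 171 = 147431, q_3 = 20·732 + 17 = 14657 → 147431/14657
APPEND 42: p_4 = 42·147431 + 7363 = 6199465, q_4 = 42·14657 + 732 = 616326 → 6199465/616326
APPEND 9: p_5 = 9·6199465 + 147431 = 55942616, q_5 = 9·616326 + 14657 = 5561591 → 55942616/5561591
APPEND 32: p_6 = 32·55942616 + 6199465 = 1796363177, q_6 = 32·5561591 + 616326 = 178587238 → 1796363177/178587238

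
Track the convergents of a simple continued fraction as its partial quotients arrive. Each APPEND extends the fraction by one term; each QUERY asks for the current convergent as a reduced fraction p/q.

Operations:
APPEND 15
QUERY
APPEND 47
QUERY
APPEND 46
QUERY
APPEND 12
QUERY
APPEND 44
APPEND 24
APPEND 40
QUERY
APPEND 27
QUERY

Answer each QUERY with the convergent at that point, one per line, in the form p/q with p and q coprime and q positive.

APPEND 15: p_0 = 15·1 + 0 = 15, q_0 = 15·0 + 1 = 1 → 15/1
APPEND 47: p_1 = 47·15 + 1 = 706, q_1 = 47·1 + 0 = 47 → 706/47
APPEND 46: p_2 = 46·706 + 15 = 32491, q_2 = 46·47 + 1 = 2163 → 32491/2163
APPEND 12: p_3 = 12·32491 + 706 = 390598, q_3 = 12·2163 + 47 = 26003 → 390598/26003
APPEND 44: p_4 = 44·390598 + 32491 = 17218803, q_4 = 44·26003 + 2163 = 1146295 → 17218803/1146295
APPEND 24: p_5 = 24·17218803 + 390598 = 413641870, q_5 = 24·1146295 + 26003 = 27537083 → 413641870/27537083
APPEND 40: p_6 = 40·413641870 + 17218803 = 16562893603, q_6 = 40·27537083 + 1146295 = 1102629615 → 16562893603/1102629615
APPEND 27: p_7 = 27·16562893603 + 413641870 = 447611769151, q_7 = 27·1102629615 + 27537083 = 29798536688 → 447611769151/29798536688

15/1
706/47
32491/2163
390598/26003
16562893603/1102629615
447611769151/29798536688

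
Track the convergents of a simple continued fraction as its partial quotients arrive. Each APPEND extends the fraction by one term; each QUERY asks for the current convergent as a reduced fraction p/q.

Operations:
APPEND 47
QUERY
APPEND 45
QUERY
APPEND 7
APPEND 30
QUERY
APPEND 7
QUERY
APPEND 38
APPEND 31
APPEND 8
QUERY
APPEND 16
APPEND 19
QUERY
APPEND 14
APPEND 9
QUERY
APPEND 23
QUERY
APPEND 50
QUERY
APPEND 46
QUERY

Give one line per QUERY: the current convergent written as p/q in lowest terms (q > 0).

APPEND 47: p_0 = 47·1 + 0 = 47, q_0 = 47·0 + 1 = 1 → 47/1
APPEND 45: p_1 = 45·47 + 1 = 2116, q_1 = 45·1 + 0 = 45 → 2116/45
APPEND 7: p_2 = 7·2116 + 47 = 14859, q_2 = 7·45 + 1 = 316 → 14859/316
APPEND 30: p_3 = 30·14859 + 2116 = 447886, q_3 = 30·316 + 45 = 9525 → 447886/9525
APPEND 7: p_4 = 7·447886 + 14859 = 3150061, q_4 = 7·9525 + 316 = 66991 → 3150061/66991
APPEND 38: p_5 = 38·3150061 + 447886 = 120150204, q_5 = 38·66991 + 9525 = 2555183 → 120150204/2555183
APPEND 31: p_6 = 31·120150204 + 3150061 = 3727806385, q_6 = 31·2555183 + 66991 = 79277664 → 3727806385/79277664
APPEND 8: p_7 = 8·3727806385 + 120150204 = 29942601284, q_7 = 8·79277664 + 2555183 = 636776495 → 29942601284/636776495
APPEND 16: p_8 = 16·29942601284 + 3727806385 = 482809426929, q_8 = 16·636776495 + 79277664 = 10267701584 → 482809426929/10267701584
APPEND 19: p_9 = 19·482809426929 + 29942601284 = 9203321712935, q_9 = 19·10267701584 + 636776495 = 195723106591 → 9203321712935/195723106591
APPEND 14: p_10 = 14·9203321712935 + 482809426929 = 129329313408019, q_10 = 14·195723106591 + 10267701584 = 2750391193858 → 129329313408019/2750391193858
APPEND 9: p_11 = 9·129329313408019 + 9203321712935 = 1173167142385106, q_11 = 9·2750391193858 + 195723106591 = 24949243851313 → 1173167142385106/24949243851313
APPEND 23: p_12 = 23·1173167142385106 + 129329313408019 = 27112173588265457, q_12 = 23·24949243851313 + 2750391193858 = 576582999774057 → 27112173588265457/576582999774057
APPEND 50: p_13 = 50·27112173588265457 + 1173167142385106 = 1356781846555657956, q_13 = 50·576582999774057 + 24949243851313 = 28854099232554163 → 1356781846555657956/28854099232554163
APPEND 46: p_14 = 46·1356781846555657956 + 27112173588265457 = 62439077115148531433, q_14 = 46·28854099232554163 + 576582999774057 = 1327865147697265555 → 62439077115148531433/1327865147697265555

47/1
2116/45
447886/9525
3150061/66991
29942601284/636776495
9203321712935/195723106591
1173167142385106/24949243851313
27112173588265457/576582999774057
1356781846555657956/28854099232554163
62439077115148531433/1327865147697265555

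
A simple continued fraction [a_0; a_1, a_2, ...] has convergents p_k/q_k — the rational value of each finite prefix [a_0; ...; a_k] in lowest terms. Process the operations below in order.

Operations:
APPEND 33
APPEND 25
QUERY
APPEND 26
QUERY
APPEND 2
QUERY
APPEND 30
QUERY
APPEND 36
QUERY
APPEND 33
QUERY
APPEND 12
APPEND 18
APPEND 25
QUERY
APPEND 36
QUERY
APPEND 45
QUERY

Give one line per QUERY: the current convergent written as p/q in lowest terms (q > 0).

APPEND 33: p_0 = 33·1 + 0 = 33, q_0 = 33·0 + 1 = 1 → 33/1
APPEND 25: p_1 = 25·33 + 1 = 826, q_1 = 25·1 + 0 = 25 → 826/25
APPEND 26: p_2 = 26·826 + 33 = 21509, q_2 = 26·25 + 1 = 651 → 21509/651
APPEND 2: p_3 = 2·21509 + 826 = 43844, q_3 = 2·651 + 25 = 1327 → 43844/1327
APPEND 30: p_4 = 30·43844 + 21509 = 1336829, q_4 = 30·1327 + 651 = 40461 → 1336829/40461
APPEND 36: p_5 = 36·1336829 + 43844 = 48169688, q_5 = 36·40461 + 1327 = 1457923 → 48169688/1457923
APPEND 33: p_6 = 33·48169688 + 1336829 = 1590936533, q_6 = 33·1457923 + 40461 = 48151920 → 1590936533/48151920
APPEND 12: p_7 = 12·1590936533 + 48169688 = 19139408084, q_7 = 12·48151920 + 1457923 = 579280963 → 19139408084/579280963
APPEND 18: p_8 = 18·19139408084 + 1590936533 = 346100282045, q_8 = 18·579280963 + 48151920 = 10475209254 → 346100282045/10475209254
APPEND 25: p_9 = 25·346100282045 + 19139408084 = 8671646459209, q_9 = 25·10475209254 + 579280963 = 262459512313 → 8671646459209/262459512313
APPEND 36: p_10 = 36·8671646459209 + 346100282045 = 312525372813569, q_10 = 36·262459512313 + 10475209254 = 9459017652522 → 312525372813569/9459017652522
APPEND 45: p_11 = 45·312525372813569 + 8671646459209 = 14072313423069814, q_11 = 45·9459017652522 + 262459512313 = 425918253875803 → 14072313423069814/425918253875803

826/25
21509/651
43844/1327
1336829/40461
48169688/1457923
1590936533/48151920
8671646459209/262459512313
312525372813569/9459017652522
14072313423069814/425918253875803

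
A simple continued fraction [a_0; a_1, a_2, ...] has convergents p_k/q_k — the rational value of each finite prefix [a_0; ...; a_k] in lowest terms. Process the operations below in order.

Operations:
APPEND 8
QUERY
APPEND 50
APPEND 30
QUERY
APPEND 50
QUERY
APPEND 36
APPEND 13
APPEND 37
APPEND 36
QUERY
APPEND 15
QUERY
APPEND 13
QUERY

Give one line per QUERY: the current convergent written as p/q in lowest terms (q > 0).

APPEND 8: p_0 = 8·1 + 0 = 8, q_0 = 8·0 + 1 = 1 → 8/1
APPEND 50: p_1 = 50·8 + 1 = 401, q_1 = 50·1 + 0 = 50 → 401/50
APPEND 30: p_2 = 30·401 + 8 = 12038, q_2 = 30·50 + 1 = 1501 → 12038/1501
APPEND 50: p_3 = 50·12038 + 401 = 602301, q_3 = 50·1501 + 50 = 75100 → 602301/75100
APPEND 36: p_4 = 36·602301 + 12038 = 21694874, q_4 = 36·75100 + 1501 = 2705101 → 21694874/2705101
APPEND 13: p_5 = 13·21694874 + 602301 = 282635663, q_5 = 13·2705101 + 75100 = 35241413 → 282635663/35241413
APPEND 37: p_6 = 37·282635663 + 21694874 = 10479214405, q_6 = 37·35241413 + 2705101 = 1306637382 → 10479214405/1306637382
APPEND 36: p_7 = 36·10479214405 + 282635663 = 377534354243, q_7 = 36·1306637382 + 35241413 = 47074187165 → 377534354243/47074187165
APPEND 15: p_8 = 15·377534354243 + 10479214405 = 5673494528050, q_8 = 15·47074187165 + 1306637382 = 707419444857 → 5673494528050/707419444857
APPEND 13: p_9 = 13·5673494528050 + 377534354243 = 74132963218893, q_9 = 13·707419444857 + 47074187165 = 9243526970306 → 74132963218893/9243526970306

8/1
12038/1501
602301/75100
377534354243/47074187165
5673494528050/707419444857
74132963218893/9243526970306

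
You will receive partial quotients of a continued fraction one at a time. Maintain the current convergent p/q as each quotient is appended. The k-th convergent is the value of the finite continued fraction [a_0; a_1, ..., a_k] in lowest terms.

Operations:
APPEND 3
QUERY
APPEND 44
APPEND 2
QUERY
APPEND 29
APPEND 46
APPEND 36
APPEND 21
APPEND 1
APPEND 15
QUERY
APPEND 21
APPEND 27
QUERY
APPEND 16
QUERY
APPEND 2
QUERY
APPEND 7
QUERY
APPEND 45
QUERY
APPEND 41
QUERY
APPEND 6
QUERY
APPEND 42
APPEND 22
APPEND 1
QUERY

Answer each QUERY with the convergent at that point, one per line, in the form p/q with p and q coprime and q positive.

APPEND 3: p_0 = 3·1 + 0 = 3, q_0 = 3·0 + 1 = 1 → 3/1
APPEND 44: p_1 = 44·3 + 1 = 133, q_1 = 44·1 + 0 = 44 → 133/44
APPEND 2: p_2 = 2·133 + 3 = 269, q_2 = 2·44 + 1 = 89 → 269/89
APPEND 29: p_3 = 29·269 + 133 = 7934, q_3 = 29·89 + 44 = 2625 → 7934/2625
APPEND 46: p_4 = 46·7934 + 269 = 365233, q_4 = 46·2625 + 89 = 120839 → 365233/120839
APPEND 36: p_5 = 36·365233 + 7934 = 13156322, q_5 = 36·120839 + 2625 = 4352829 → 13156322/4352829
APPEND 21: p_6 = 21·13156322 + 365233 = 276647995, q_6 = 21·4352829 + 120839 = 91530248 → 276647995/91530248
APPEND 1: p_7 = 1·276647995 + 13156322 = 289804317, q_7 = 1·91530248 + 4352829 = 95883077 → 289804317/95883077
APPEND 15: p_8 = 15·289804317 + 276647995 = 4623712750, q_8 = 15·95883077 + 91530248 = 1529776403 → 4623712750/1529776403
APPEND 21: p_9 = 21·4623712750 + 289804317 = 97387772067, q_9 = 21·1529776403 + 95883077 = 32221187540 → 97387772067/32221187540
APPEND 27: p_10 = 27·97387772067 + 4623712750 = 2634093558559, q_10 = 27·32221187540 + 1529776403 = 871501839983 → 2634093558559/871501839983
APPEND 16: p_11 = 16·2634093558559 + 97387772067 = 42242884709011, q_11 = 16·871501839983 + 32221187540 = 13976250627268 → 42242884709011/13976250627268
APPEND 2: p_12 = 2·42242884709011 + 2634093558559 = 87119862976581, q_12 = 2·13976250627268 + 871501839983 = 28824003094519 → 87119862976581/28824003094519
APPEND 7: p_13 = 7·87119862976581 + 42242884709011 = 652081925545078, q_13 = 7·28824003094519 + 13976250627268 = 215744272288901 → 652081925545078/215744272288901
APPEND 45: p_14 = 45·652081925545078 + 87119862976581 = 29430806512505091, q_14 = 45·215744272288901 + 28824003094519 = 9737316256095064 → 29430806512505091/9737316256095064
APPEND 41: p_15 = 41·29430806512505091 + 652081925545078 = 1207315148938253809, q_15 = 41·9737316256095064 + 215744272288901 = 399445710772186525 → 1207315148938253809/399445710772186525
APPEND 6: p_16 = 6·1207315148938253809 + 29430806512505091 = 7273321700142027945, q_16 = 6·399445710772186525 + 9737316256095064 = 2406411580889214214 → 7273321700142027945/2406411580889214214
APPEND 42: p_17 = 42·7273321700142027945 + 1207315148938253809 = 306686826554903427499, q_17 = 42·2406411580889214214 + 399445710772186525 = 101468732108119183513 → 306686826554903427499/101468732108119183513
APPEND 22: p_18 = 22·306686826554903427499 + 7273321700142027945 = 6754383505908017432923, q_18 = 22·101468732108119183513 + 2406411580889214214 = 2234718517959511251500 → 6754383505908017432923/2234718517959511251500
APPEND 1: p_19 = 1·6754383505908017432923 + 306686826554903427499 = 7061070332462920860422, q_19 = 1·2234718517959511251500 + 101468732108119183513 = 2336187250067630435013 → 7061070332462920860422/2336187250067630435013

3/1
269/89
4623712750/1529776403
2634093558559/871501839983
42242884709011/13976250627268
87119862976581/28824003094519
652081925545078/215744272288901
29430806512505091/9737316256095064
1207315148938253809/399445710772186525
7273321700142027945/2406411580889214214
7061070332462920860422/2336187250067630435013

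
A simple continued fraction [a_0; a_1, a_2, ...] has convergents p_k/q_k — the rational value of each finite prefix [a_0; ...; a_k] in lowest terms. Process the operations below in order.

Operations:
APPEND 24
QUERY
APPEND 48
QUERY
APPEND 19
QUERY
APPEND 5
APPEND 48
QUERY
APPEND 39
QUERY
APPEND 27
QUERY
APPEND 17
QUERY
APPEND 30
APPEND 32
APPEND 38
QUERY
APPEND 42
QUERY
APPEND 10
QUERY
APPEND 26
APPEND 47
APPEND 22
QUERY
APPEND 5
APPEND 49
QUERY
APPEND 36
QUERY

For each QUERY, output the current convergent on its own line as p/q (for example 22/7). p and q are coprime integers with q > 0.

24/1
1153/48
21931/913
5340715/222337
208398693/8675756
5632105426/234467749
95954190935/3994627489
3513788042595822/146280992718505
147671489993886691/6147648034162107
1480228687981462732/61622761334339575
40018359016860427023409/1665987023971791214645
9933562070173786085948551/413539833148966281846116
357810143581586032270860594/14895839582059214605452655

APPEND 24: p_0 = 24·1 + 0 = 24, q_0 = 24·0 + 1 = 1 → 24/1
APPEND 48: p_1 = 48·24 + 1 = 1153, q_1 = 48·1 + 0 = 48 → 1153/48
APPEND 19: p_2 = 19·1153 + 24 = 21931, q_2 = 19·48 + 1 = 913 → 21931/913
APPEND 5: p_3 = 5·21931 + 1153 = 110808, q_3 = 5·913 + 48 = 4613 → 110808/4613
APPEND 48: p_4 = 48·110808 + 21931 = 5340715, q_4 = 48·4613 + 913 = 222337 → 5340715/222337
APPEND 39: p_5 = 39·5340715 + 110808 = 208398693, q_5 = 39·222337 + 4613 = 8675756 → 208398693/8675756
APPEND 27: p_6 = 27·208398693 + 5340715 = 5632105426, q_6 = 27·8675756 + 222337 = 234467749 → 5632105426/234467749
APPEND 17: p_7 = 17·5632105426 + 208398693 = 95954190935, q_7 = 17·234467749 + 8675756 = 3994627489 → 95954190935/3994627489
APPEND 30: p_8 = 30·95954190935 + 5632105426 = 2884257833476, q_8 = 30·3994627489 + 234467749 = 120073292419 → 2884257833476/120073292419
APPEND 32: p_9 = 32·2884257833476 + 95954190935 = 92392204862167, q_9 = 32·120073292419 + 3994627489 = 3846339984897 → 92392204862167/3846339984897
APPEND 38: p_10 = 38·92392204862167 + 2884257833476 = 3513788042595822, q_10 = 38·3846339984897 + 120073292419 = 146280992718505 → 3513788042595822/146280992718505
APPEND 42: p_11 = 42·3513788042595822 + 92392204862167 = 147671489993886691, q_11 = 42·146280992718505 + 3846339984897 = 6147648034162107 → 147671489993886691/6147648034162107
APPEND 10: p_12 = 10·147671489993886691 + 3513788042595822 = 1480228687981462732, q_12 = 10·6147648034162107 + 146280992718505 = 61622761334339575 → 1480228687981462732/61622761334339575
APPEND 26: p_13 = 26·1480228687981462732 + 147671489993886691 = 38633617377511917723, q_13 = 26·61622761334339575 + 6147648034162107 = 1608339442726991057 → 38633617377511917723/1608339442726991057
APPEND 47: p_14 = 47·38633617377511917723 + 1480228687981462732 = 1817260245431041595713, q_14 = 47·1608339442726991057 + 61622761334339575 = 75653576569502919254 → 1817260245431041595713/75653576569502919254
APPEND 22: p_15 = 22·1817260245431041595713 + 38633617377511917723 = 40018359016860427023409, q_15 = 22·75653576569502919254 + 1608339442726991057 = 1665987023971791214645 → 40018359016860427023409/1665987023971791214645
APPEND 5: p_16 = 5·40018359016860427023409 + 1817260245431041595713 = 201909055329733176712758, q_16 = 5·1665987023971791214645 + 75653576569502919254 = 8405588696428458992479 → 201909055329733176712758/8405588696428458992479
APPEND 49: p_17 = 49·201909055329733176712758 + 40018359016860427023409 = 9933562070173786085948551, q_17 = 49·8405588696428458992479 + 1665987023971791214645 = 413539833148966281846116 → 9933562070173786085948551/413539833148966281846116
APPEND 36: p_18 = 36·9933562070173786085948551 + 201909055329733176712758 = 357810143581586032270860594, q_18 = 36·413539833148966281846116 + 8405588696428458992479 = 14895839582059214605452655 → 357810143581586032270860594/14895839582059214605452655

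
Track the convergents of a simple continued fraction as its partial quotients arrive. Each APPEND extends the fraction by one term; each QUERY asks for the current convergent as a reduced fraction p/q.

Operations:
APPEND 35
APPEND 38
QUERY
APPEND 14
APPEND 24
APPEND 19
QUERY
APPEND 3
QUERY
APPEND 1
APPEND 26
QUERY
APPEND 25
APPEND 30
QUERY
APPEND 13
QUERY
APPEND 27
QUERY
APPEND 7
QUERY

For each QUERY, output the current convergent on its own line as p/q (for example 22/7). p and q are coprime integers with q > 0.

APPEND 35: p_0 = 35·1 + 0 = 35, q_0 = 35·0 + 1 = 1 → 35/1
APPEND 38: p_1 = 38·35 + 1 = 1331, q_1 = 38·1 + 0 = 38 → 1331/38
APPEND 14: p_2 = 14·1331 + 35 = 18669, q_2 = 14·38 + 1 = 533 → 18669/533
APPEND 24: p_3 = 24·18669 + 1331 = 449387, q_3 = 24·533 + 38 = 12830 → 449387/12830
APPEND 19: p_4 = 19·449387 + 18669 = 8557022, q_4 = 19·12830 + 533 = 244303 → 8557022/244303
APPEND 3: p_5 = 3·8557022 + 449387 = 26120453, q_5 = 3·244303 + 12830 = 745739 → 26120453/745739
APPEND 1: p_6 = 1·26120453 + 8557022 = 34677475, q_6 = 1·745739 + 244303 = 990042 → 34677475/990042
APPEND 26: p_7 = 26·34677475 + 26120453 = 927734803, q_7 = 26·990042 + 745739 = 26486831 → 927734803/26486831
APPEND 25: p_8 = 25·927734803 + 34677475 = 23228047550, q_8 = 25·26486831 + 990042 = 663160817 → 23228047550/663160817
APPEND 30: p_9 = 30·23228047550 + 927734803 = 697769161303, q_9 = 30·663160817 + 26486831 = 19921311341 → 697769161303/19921311341
APPEND 13: p_10 = 13·697769161303 + 23228047550 = 9094227144489, q_10 = 13·19921311341 + 663160817 = 259640208250 → 9094227144489/259640208250
APPEND 27: p_11 = 27·9094227144489 + 697769161303 = 246241902062506, q_11 = 27·259640208250 + 19921311341 = 7030206934091 → 246241902062506/7030206934091
APPEND 7: p_12 = 7·246241902062506 + 9094227144489 = 1732787541582031, q_12 = 7·7030206934091 + 259640208250 = 49471088746887 → 1732787541582031/49471088746887

1331/38
8557022/244303
26120453/745739
927734803/26486831
697769161303/19921311341
9094227144489/259640208250
246241902062506/7030206934091
1732787541582031/49471088746887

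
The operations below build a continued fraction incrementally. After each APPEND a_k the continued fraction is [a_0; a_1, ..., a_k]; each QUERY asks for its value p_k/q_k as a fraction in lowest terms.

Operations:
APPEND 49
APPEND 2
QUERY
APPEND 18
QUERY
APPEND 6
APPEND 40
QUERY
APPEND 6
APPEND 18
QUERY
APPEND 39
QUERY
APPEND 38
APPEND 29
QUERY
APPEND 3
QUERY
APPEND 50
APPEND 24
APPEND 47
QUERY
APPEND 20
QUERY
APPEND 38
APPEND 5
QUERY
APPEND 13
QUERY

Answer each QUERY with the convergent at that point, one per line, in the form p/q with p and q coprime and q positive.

APPEND 49: p_0 = 49·1 + 0 = 49, q_0 = 49·0 + 1 = 1 → 49/1
APPEND 2: p_1 = 2·49 + 1 = 99, q_1 = 2·1 + 0 = 2 → 99/2
APPEND 18: p_2 = 18·99 + 49 = 1831, q_2 = 18·2 + 1 = 37 → 1831/37
APPEND 6: p_3 = 6·1831 + 99 = 11085, q_3 = 6·37 + 2 = 224 → 11085/224
APPEND 40: p_4 = 40·11085 + 1831 = 445231, q_4 = 40·224 + 37 = 8997 → 445231/8997
APPEND 6: p_5 = 6·445231 + 11085 = 2682471, q_5 = 6·8997 + 224 = 54206 → 2682471/54206
APPEND 18: p_6 = 18·2682471 + 445231 = 48729709, q_6 = 18·54206 + 8997 = 984705 → 48729709/984705
APPEND 39: p_7 = 39·48729709 + 2682471 = 1903141122, q_7 = 39·984705 + 54206 = 38457701 → 1903141122/38457701
APPEND 38: p_8 = 38·1903141122 + 48729709 = 72368092345, q_8 = 38·38457701 + 984705 = 1462377343 → 72368092345/1462377343
APPEND 29: p_9 = 29·72368092345 + 1903141122 = 2100577819127, q_9 = 29·1462377343 + 38457701 = 42447400648 → 2100577819127/42447400648
APPEND 3: p_10 = 3·2100577819127 + 72368092345 = 6374101549726, q_10 = 3·42447400648 + 1462377343 = 128804579287 → 6374101549726/128804579287
APPEND 50: p_11 = 50·6374101549726 + 2100577819127 = 320805655305427, q_11 = 50·128804579287 + 42447400648 = 6482676364998 → 320805655305427/6482676364998
APPEND 24: p_12 = 24·320805655305427 + 6374101549726 = 7705709828879974, q_12 = 24·6482676364998 + 128804579287 = 155713037339239 → 7705709828879974/155713037339239
APPEND 47: p_13 = 47·7705709828879974 + 320805655305427 = 362489167612664205, q_13 = 47·155713037339239 + 6482676364998 = 7324995431309231 → 362489167612664205/7324995431309231
APPEND 20: p_14 = 20·362489167612664205 + 7705709828879974 = 7257489062082164074, q_14 = 20·7324995431309231 + 155713037339239 = 146655621663523859 → 7257489062082164074/146655621663523859
APPEND 38: p_15 = 38·7257489062082164074 + 362489167612664205 = 276147073526734899017, q_15 = 38·146655621663523859 + 7324995431309231 = 5580238618645215873 → 276147073526734899017/5580238618645215873
APPEND 5: p_16 = 5·276147073526734899017 + 7257489062082164074 = 1387992856695756659159, q_16 = 5·5580238618645215873 + 146655621663523859 = 28047848714889603224 → 1387992856695756659159/28047848714889603224
APPEND 13: p_17 = 13·1387992856695756659159 + 276147073526734899017 = 18320054210571571468084, q_17 = 13·28047848714889603224 + 5580238618645215873 = 370202271912210057785 → 18320054210571571468084/370202271912210057785

99/2
1831/37
445231/8997
48729709/984705
1903141122/38457701
2100577819127/42447400648
6374101549726/128804579287
362489167612664205/7324995431309231
7257489062082164074/146655621663523859
1387992856695756659159/28047848714889603224
18320054210571571468084/370202271912210057785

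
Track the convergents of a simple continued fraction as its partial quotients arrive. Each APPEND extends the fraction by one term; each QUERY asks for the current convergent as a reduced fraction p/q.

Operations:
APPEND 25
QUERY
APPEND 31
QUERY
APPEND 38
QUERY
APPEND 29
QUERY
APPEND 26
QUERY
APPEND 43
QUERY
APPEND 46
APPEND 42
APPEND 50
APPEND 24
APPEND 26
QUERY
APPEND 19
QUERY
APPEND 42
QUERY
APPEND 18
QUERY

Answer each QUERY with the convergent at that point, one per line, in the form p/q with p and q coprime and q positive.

25/1
776/31
29513/1179
856653/34222
22302491/890951
959863766/38345115
58086917844176175/2320485076765037
1105881979654729073/44178323204137124
46505130063342797241/1857810059650524245
838198223119825079411/33484759396913573534

APPEND 25: p_0 = 25·1 + 0 = 25, q_0 = 25·0 + 1 = 1 → 25/1
APPEND 31: p_1 = 31·25 + 1 = 776, q_1 = 31·1 + 0 = 31 → 776/31
APPEND 38: p_2 = 38·776 + 25 = 29513, q_2 = 38·31 + 1 = 1179 → 29513/1179
APPEND 29: p_3 = 29·29513 + 776 = 856653, q_3 = 29·1179 + 31 = 34222 → 856653/34222
APPEND 26: p_4 = 26·856653 + 29513 = 22302491, q_4 = 26·34222 + 1179 = 890951 → 22302491/890951
APPEND 43: p_5 = 43·22302491 + 856653 = 959863766, q_5 = 43·890951 + 34222 = 38345115 → 959863766/38345115
APPEND 46: p_6 = 46·959863766 + 22302491 = 44176035727, q_6 = 46·38345115 + 890951 = 1764766241 → 44176035727/1764766241
APPEND 42: p_7 = 42·44176035727 + 959863766 = 1856353364300, q_7 = 42·1764766241 + 38345115 = 74158527237 → 1856353364300/74158527237
APPEND 50: p_8 = 50·1856353364300 + 44176035727 = 92861844250727, q_8 = 50·74158527237 + 1764766241 = 3709691128091 → 92861844250727/3709691128091
APPEND 24: p_9 = 24·92861844250727 + 1856353364300 = 2230540615381748, q_9 = 24·3709691128091 + 74158527237 = 89106745601421 → 2230540615381748/89106745601421
APPEND 26: p_10 = 26·2230540615381748 + 92861844250727 = 58086917844176175, q_10 = 26·89106745601421 + 3709691128091 = 2320485076765037 → 58086917844176175/2320485076765037
APPEND 19: p_11 = 19·58086917844176175 + 2230540615381748 = 1105881979654729073, q_11 = 19·2320485076765037 + 89106745601421 = 44178323204137124 → 1105881979654729073/44178323204137124
APPEND 42: p_12 = 42·1105881979654729073 + 58086917844176175 = 46505130063342797241, q_12 = 42·44178323204137124 + 2320485076765037 = 1857810059650524245 → 46505130063342797241/1857810059650524245
APPEND 18: p_13 = 18·46505130063342797241 + 1105881979654729073 = 838198223119825079411, q_13 = 18·1857810059650524245 + 44178323204137124 = 33484759396913573534 → 838198223119825079411/33484759396913573534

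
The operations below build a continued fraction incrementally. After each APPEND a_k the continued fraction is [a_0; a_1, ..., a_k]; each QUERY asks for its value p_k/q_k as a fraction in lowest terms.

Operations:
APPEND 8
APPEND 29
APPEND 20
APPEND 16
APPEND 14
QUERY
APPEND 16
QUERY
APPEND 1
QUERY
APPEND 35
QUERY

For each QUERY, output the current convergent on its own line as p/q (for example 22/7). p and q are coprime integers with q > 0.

1053562/131131
16931913/2107421
17985475/2238552
646423538/80456741

APPEND 8: p_0 = 8·1 + 0 = 8, q_0 = 8·0 + 1 = 1 → 8/1
APPEND 29: p_1 = 29·8 + 1 = 233, q_1 = 29·1 + 0 = 29 → 233/29
APPEND 20: p_2 = 20·233 + 8 = 4668, q_2 = 20·29 + 1 = 581 → 4668/581
APPEND 16: p_3 = 16·4668 + 233 = 74921, q_3 = 16·581 + 29 = 9325 → 74921/9325
APPEND 14: p_4 = 14·74921 + 4668 = 1053562, q_4 = 14·9325 + 581 = 131131 → 1053562/131131
APPEND 16: p_5 = 16·1053562 + 74921 = 16931913, q_5 = 16·131131 + 9325 = 2107421 → 16931913/2107421
APPEND 1: p_6 = 1·16931913 + 1053562 = 17985475, q_6 = 1·2107421 + 131131 = 2238552 → 17985475/2238552
APPEND 35: p_7 = 35·17985475 + 16931913 = 646423538, q_7 = 35·2238552 + 2107421 = 80456741 → 646423538/80456741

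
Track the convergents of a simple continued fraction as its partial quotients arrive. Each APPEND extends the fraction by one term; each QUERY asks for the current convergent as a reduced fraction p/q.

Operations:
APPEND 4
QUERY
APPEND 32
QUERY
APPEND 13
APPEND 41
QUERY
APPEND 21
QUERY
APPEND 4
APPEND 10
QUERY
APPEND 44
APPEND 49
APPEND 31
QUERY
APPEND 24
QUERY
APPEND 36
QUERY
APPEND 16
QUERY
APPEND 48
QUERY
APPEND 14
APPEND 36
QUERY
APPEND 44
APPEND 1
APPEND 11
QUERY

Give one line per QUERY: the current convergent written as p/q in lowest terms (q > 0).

APPEND 4: p_0 = 4·1 + 0 = 4, q_0 = 4·0 + 1 = 1 → 4/1
APPEND 32: p_1 = 32·4 + 1 = 129, q_1 = 32·1 + 0 = 32 → 129/32
APPEND 13: p_2 = 13·129 + 4 = 1681, q_2 = 13·32 + 1 = 417 → 1681/417
APPEND 41: p_3 = 41·1681 + 129 = 69050, q_3 = 41·417 + 32 = 17129 → 69050/17129
APPEND 21: p_4 = 21·69050 + 1681 = 1451731, q_4 = 21·17129 + 417 = 360126 → 1451731/360126
APPEND 4: p_5 = 4·1451731 + 69050 = 5875974, q_5 = 4·360126 + 17129 = 1457633 → 5875974/1457633
APPEND 10: p_6 = 10·5875974 + 1451731 = 60211471, q_6 = 10·1457633 + 360126 = 14936456 → 60211471/14936456
APPEND 44: p_7 = 44·60211471 + 5875974 = 2655180698, q_7 = 44·14936456 + 1457633 = 658661697 → 2655180698/658661697
APPEND 49: p_8 = 49·2655180698 + 60211471 = 130164065673, q_8 = 49·658661697 + 14936456 = 32289359609 → 130164065673/32289359609
APPEND 31: p_9 = 31·130164065673 + 2655180698 = 4037741216561, q_9 = 31·32289359609 + 658661697 = 1001628809576 → 4037741216561/1001628809576
APPEND 24: p_10 = 24·4037741216561 + 130164065673 = 97035953263137, q_10 = 24·1001628809576 + 32289359609 = 24071380789433 → 97035953263137/24071380789433
APPEND 36: p_11 = 36·97035953263137 + 4037741216561 = 3497332058689493, q_11 = 36·24071380789433 + 1001628809576 = 867571337229164 → 3497332058689493/867571337229164
APPEND 16: p_12 = 16·3497332058689493 + 97035953263137 = 56054348892295025, q_12 = 16·867571337229164 + 24071380789433 = 13905212776456057 → 56054348892295025/13905212776456057
APPEND 48: p_13 = 48·56054348892295025 + 3497332058689493 = 2694106078888850693, q_13 = 48·13905212776456057 + 867571337229164 = 668317784607119900 → 2694106078888850693/668317784607119900
APPEND 14: p_14 = 14·2694106078888850693 + 56054348892295025 = 37773539453336204727, q_14 = 14·668317784607119900 + 13905212776456057 = 9370354197276134657 → 37773539453336204727/9370354197276134657
APPEND 36: p_15 = 36·37773539453336204727 + 2694106078888850693 = 1362541526398992220865, q_15 = 36·9370354197276134657 + 668317784607119900 = 338001068886547967552 → 1362541526398992220865/338001068886547967552
APPEND 44: p_16 = 44·1362541526398992220865 + 37773539453336204727 = 59989600701008993922787, q_16 = 44·338001068886547967552 + 9370354197276134657 = 14881417385205386706945 → 59989600701008993922787/14881417385205386706945
APPEND 1: p_17 = 1·59989600701008993922787 + 1362541526398992220865 = 61352142227407986143652, q_17 = 1·14881417385205386706945 + 338001068886547967552 = 15219418454091934674497 → 61352142227407986143652/15219418454091934674497
APPEND 11: p_18 = 11·61352142227407986143652 + 59989600701008993922787 = 734863165202496841502959, q_18 = 11·15219418454091934674497 + 14881417385205386706945 = 182295020380216668126412 → 734863165202496841502959/182295020380216668126412

4/1
129/32
69050/17129
1451731/360126
60211471/14936456
4037741216561/1001628809576
97035953263137/24071380789433
3497332058689493/867571337229164
56054348892295025/13905212776456057
2694106078888850693/668317784607119900
1362541526398992220865/338001068886547967552
734863165202496841502959/182295020380216668126412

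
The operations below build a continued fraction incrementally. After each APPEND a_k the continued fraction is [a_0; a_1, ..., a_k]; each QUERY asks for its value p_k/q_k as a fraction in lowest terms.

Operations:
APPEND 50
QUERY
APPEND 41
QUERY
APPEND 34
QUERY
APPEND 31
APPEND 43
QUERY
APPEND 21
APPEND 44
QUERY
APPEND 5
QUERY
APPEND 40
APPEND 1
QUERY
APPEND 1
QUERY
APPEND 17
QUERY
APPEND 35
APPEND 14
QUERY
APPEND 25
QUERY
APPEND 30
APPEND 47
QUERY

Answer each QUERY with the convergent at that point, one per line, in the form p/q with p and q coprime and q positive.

APPEND 50: p_0 = 50·1 + 0 = 50, q_0 = 50·0 + 1 = 1 → 50/1
APPEND 41: p_1 = 41·50 + 1 = 2051, q_1 = 41·1 + 0 = 41 → 2051/41
APPEND 34: p_2 = 34·2051 + 50 = 69784, q_2 = 34·41 + 1 = 1395 → 69784/1395
APPEND 31: p_3 = 31·69784 + 2051 = 2165355, q_3 = 31·1395 + 41 = 43286 → 2165355/43286
APPEND 43: p_4 = 43·2165355 + 69784 = 93180049, q_4 = 43·43286 + 1395 = 1862693 → 93180049/1862693
APPEND 21: p_5 = 21·93180049 + 2165355 = 1958946384, q_5 = 21·1862693 + 43286 = 39159839 → 1958946384/39159839
APPEND 44: p_6 = 44·1958946384 + 93180049 = 86286820945, q_6 = 44·39159839 + 1862693 = 1724895609 → 86286820945/1724895609
APPEND 5: p_7 = 5·86286820945 + 1958946384 = 433393051109, q_7 = 5·1724895609 + 39159839 = 8663637884 → 433393051109/8663637884
APPEND 40: p_8 = 40·433393051109 + 86286820945 = 17422008865305, q_8 = 40·8663637884 + 1724895609 = 348270410969 → 17422008865305/348270410969
APPEND 1: p_9 = 1·17422008865305 + 433393051109 = 17855401916414, q_9 = 1·348270410969 + 8663637884 = 356934048853 → 17855401916414/356934048853
APPEND 1: p_10 = 1·17855401916414 + 17422008865305 = 35277410781719, q_10 = 1·356934048853 + 348270410969 = 705204459822 → 35277410781719/705204459822
APPEND 17: p_11 = 17·35277410781719 + 17855401916414 = 617571385205637, q_11 = 17·705204459822 + 356934048853 = 12345409865827 → 617571385205637/12345409865827
APPEND 35: p_12 = 35·617571385205637 + 35277410781719 = 21650275892979014, q_12 = 35·12345409865827 + 705204459822 = 432794549763767 → 21650275892979014/432794549763767
APPEND 14: p_13 = 14·21650275892979014 + 617571385205637 = 303721433886911833, q_13 = 14·432794549763767 + 12345409865827 = 6071469106558565 → 303721433886911833/6071469106558565
APPEND 25: p_14 = 25·303721433886911833 + 21650275892979014 = 7614686123065774839, q_14 = 25·6071469106558565 + 432794549763767 = 152219522213727892 → 7614686123065774839/152219522213727892
APPEND 30: p_15 = 30·7614686123065774839 + 303721433886911833 = 228744305125860157003, q_15 = 30·152219522213727892 + 6071469106558565 = 4572657135518395325 → 228744305125860157003/4572657135518395325
APPEND 47: p_16 = 47·228744305125860157003 + 7614686123065774839 = 10758597027038493153980, q_16 = 47·4572657135518395325 + 152219522213727892 = 215067104891578308167 → 10758597027038493153980/215067104891578308167

50/1
2051/41
69784/1395
93180049/1862693
86286820945/1724895609
433393051109/8663637884
17855401916414/356934048853
35277410781719/705204459822
617571385205637/12345409865827
303721433886911833/6071469106558565
7614686123065774839/152219522213727892
10758597027038493153980/215067104891578308167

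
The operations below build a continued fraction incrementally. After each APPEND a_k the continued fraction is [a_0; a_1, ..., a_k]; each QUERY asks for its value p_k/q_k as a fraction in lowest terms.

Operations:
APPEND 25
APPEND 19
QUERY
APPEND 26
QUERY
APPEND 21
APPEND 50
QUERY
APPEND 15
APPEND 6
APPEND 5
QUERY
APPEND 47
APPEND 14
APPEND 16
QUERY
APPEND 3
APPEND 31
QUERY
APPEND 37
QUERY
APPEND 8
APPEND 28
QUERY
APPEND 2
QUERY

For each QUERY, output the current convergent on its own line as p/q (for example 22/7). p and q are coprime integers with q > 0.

APPEND 25: p_0 = 25·1 + 0 = 25, q_0 = 25·0 + 1 = 1 → 25/1
APPEND 19: p_1 = 19·25 + 1 = 476, q_1 = 19·1 + 0 = 19 → 476/19
APPEND 26: p_2 = 26·476 + 25 = 12401, q_2 = 26·19 + 1 = 495 → 12401/495
APPEND 21: p_3 = 21·12401 + 476 = 260897, q_3 = 21·495 + 19 = 10414 → 260897/10414
APPEND 50: p_4 = 50·260897 + 12401 = 13057251, q_4 = 50·10414 + 495 = 521195 → 13057251/521195
APPEND 15: p_5 = 15·13057251 + 260897 = 196119662, q_5 = 15·521195 + 10414 = 7828339 → 196119662/7828339
APPEND 6: p_6 = 6·196119662 + 13057251 = 1189775223, q_6 = 6·7828339 + 521195 = 47491229 → 1189775223/47491229
APPEND 5: p_7 = 5·1189775223 + 196119662 = 6144995777, q_7 = 5·47491229 + 7828339 = 245284484 → 6144995777/245284484
APPEND 47: p_8 = 47·6144995777 + 1189775223 = 290004576742, q_8 = 47·245284484 + 47491229 = 11575861977 → 290004576742/11575861977
APPEND 14: p_9 = 14·290004576742 + 6144995777 = 4066209070165, q_9 = 14·11575861977 + 245284484 = 162307352162 → 4066209070165/162307352162
APPEND 16: p_10 = 16·4066209070165 + 290004576742 = 65349349699382, q_10 = 16·162307352162 + 11575861977 = 2608493496569 → 65349349699382/2608493496569
APPEND 3: p_11 = 3·65349349699382 + 4066209070165 = 200114258168311, q_11 = 3·2608493496569 + 162307352162 = 7987787841869 → 200114258168311/7987787841869
APPEND 31: p_12 = 31·200114258168311 + 65349349699382 = 6268891352917023, q_12 = 31·7987787841869 + 2608493496569 = 250229916594508 → 6268891352917023/250229916594508
APPEND 37: p_13 = 37·6268891352917023 + 200114258168311 = 232149094316098162, q_13 = 37·250229916594508 + 7987787841869 = 9266494701838665 → 232149094316098162/9266494701838665
APPEND 8: p_14 = 8·232149094316098162 + 6268891352917023 = 1863461645881702319, q_14 = 8·9266494701838665 + 250229916594508 = 74382187531303828 → 1863461645881702319/74382187531303828
APPEND 28: p_15 = 28·1863461645881702319 + 232149094316098162 = 52409075179003763094, q_15 = 28·74382187531303828 + 9266494701838665 = 2091967745578345849 → 52409075179003763094/2091967745578345849
APPEND 2: p_16 = 2·52409075179003763094 + 1863461645881702319 = 106681612003889228507, q_16 = 2·2091967745578345849 + 74382187531303828 = 4258317678687995526 → 106681612003889228507/4258317678687995526

476/19
12401/495
13057251/521195
6144995777/245284484
65349349699382/2608493496569
6268891352917023/250229916594508
232149094316098162/9266494701838665
52409075179003763094/2091967745578345849
106681612003889228507/4258317678687995526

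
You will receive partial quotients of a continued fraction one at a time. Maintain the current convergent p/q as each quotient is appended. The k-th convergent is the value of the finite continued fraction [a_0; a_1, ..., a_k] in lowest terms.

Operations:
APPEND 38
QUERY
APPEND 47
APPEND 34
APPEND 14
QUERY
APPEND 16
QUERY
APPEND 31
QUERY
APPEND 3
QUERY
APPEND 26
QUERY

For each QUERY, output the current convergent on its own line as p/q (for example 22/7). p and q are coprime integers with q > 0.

38/1
852931/22433
13707692/360527
425791383/11198770
1291081841/33956837
33993919249/894076532

APPEND 38: p_0 = 38·1 + 0 = 38, q_0 = 38·0 + 1 = 1 → 38/1
APPEND 47: p_1 = 47·38 + 1 = 1787, q_1 = 47·1 + 0 = 47 → 1787/47
APPEND 34: p_2 = 34·1787 + 38 = 60796, q_2 = 34·47 + 1 = 1599 → 60796/1599
APPEND 14: p_3 = 14·60796 + 1787 = 852931, q_3 = 14·1599 + 47 = 22433 → 852931/22433
APPEND 16: p_4 = 16·852931 + 60796 = 13707692, q_4 = 16·22433 + 1599 = 360527 → 13707692/360527
APPEND 31: p_5 = 31·13707692 + 852931 = 425791383, q_5 = 31·360527 + 22433 = 11198770 → 425791383/11198770
APPEND 3: p_6 = 3·425791383 + 13707692 = 1291081841, q_6 = 3·11198770 + 360527 = 33956837 → 1291081841/33956837
APPEND 26: p_7 = 26·1291081841 + 425791383 = 33993919249, q_7 = 26·33956837 + 11198770 = 894076532 → 33993919249/894076532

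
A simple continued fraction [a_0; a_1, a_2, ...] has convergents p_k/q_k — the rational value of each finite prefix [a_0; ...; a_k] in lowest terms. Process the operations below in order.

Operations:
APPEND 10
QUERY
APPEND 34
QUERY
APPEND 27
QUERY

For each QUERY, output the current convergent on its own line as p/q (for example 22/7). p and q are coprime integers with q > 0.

10/1
341/34
9217/919

APPEND 10: p_0 = 10·1 + 0 = 10, q_0 = 10·0 + 1 = 1 → 10/1
APPEND 34: p_1 = 34·10 + 1 = 341, q_1 = 34·1 + 0 = 34 → 341/34
APPEND 27: p_2 = 27·341 + 10 = 9217, q_2 = 27·34 + 1 = 919 → 9217/919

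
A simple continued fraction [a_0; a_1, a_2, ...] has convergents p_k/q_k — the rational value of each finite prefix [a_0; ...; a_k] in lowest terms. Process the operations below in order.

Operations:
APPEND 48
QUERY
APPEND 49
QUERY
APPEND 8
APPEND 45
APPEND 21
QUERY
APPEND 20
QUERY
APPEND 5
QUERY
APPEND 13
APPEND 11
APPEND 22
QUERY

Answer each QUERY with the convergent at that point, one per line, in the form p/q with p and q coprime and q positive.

48/1
2353/49
17902325/372807
358898093/7473874
1812392790/37742177
5852433701589/121874016419

APPEND 48: p_0 = 48·1 + 0 = 48, q_0 = 48·0 + 1 = 1 → 48/1
APPEND 49: p_1 = 49·48 + 1 = 2353, q_1 = 49·1 + 0 = 49 → 2353/49
APPEND 8: p_2 = 8·2353 + 48 = 18872, q_2 = 8·49 + 1 = 393 → 18872/393
APPEND 45: p_3 = 45·18872 + 2353 = 851593, q_3 = 45·393 + 49 = 17734 → 851593/17734
APPEND 21: p_4 = 21·851593 + 18872 = 17902325, q_4 = 21·17734 + 393 = 372807 → 17902325/372807
APPEND 20: p_5 = 20·17902325 + 851593 = 358898093, q_5 = 20·372807 + 17734 = 7473874 → 358898093/7473874
APPEND 5: p_6 = 5·358898093 + 17902325 = 1812392790, q_6 = 5·7473874 + 372807 = 37742177 → 1812392790/37742177
APPEND 13: p_7 = 13·1812392790 + 358898093 = 23920004363, q_7 = 13·37742177 + 7473874 = 498122175 → 23920004363/498122175
APPEND 11: p_8 = 11·23920004363 + 1812392790 = 264932440783, q_8 = 11·498122175 + 37742177 = 5517086102 → 264932440783/5517086102
APPEND 22: p_9 = 22·264932440783 + 23920004363 = 5852433701589, q_9 = 22·5517086102 + 498122175 = 121874016419 → 5852433701589/121874016419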